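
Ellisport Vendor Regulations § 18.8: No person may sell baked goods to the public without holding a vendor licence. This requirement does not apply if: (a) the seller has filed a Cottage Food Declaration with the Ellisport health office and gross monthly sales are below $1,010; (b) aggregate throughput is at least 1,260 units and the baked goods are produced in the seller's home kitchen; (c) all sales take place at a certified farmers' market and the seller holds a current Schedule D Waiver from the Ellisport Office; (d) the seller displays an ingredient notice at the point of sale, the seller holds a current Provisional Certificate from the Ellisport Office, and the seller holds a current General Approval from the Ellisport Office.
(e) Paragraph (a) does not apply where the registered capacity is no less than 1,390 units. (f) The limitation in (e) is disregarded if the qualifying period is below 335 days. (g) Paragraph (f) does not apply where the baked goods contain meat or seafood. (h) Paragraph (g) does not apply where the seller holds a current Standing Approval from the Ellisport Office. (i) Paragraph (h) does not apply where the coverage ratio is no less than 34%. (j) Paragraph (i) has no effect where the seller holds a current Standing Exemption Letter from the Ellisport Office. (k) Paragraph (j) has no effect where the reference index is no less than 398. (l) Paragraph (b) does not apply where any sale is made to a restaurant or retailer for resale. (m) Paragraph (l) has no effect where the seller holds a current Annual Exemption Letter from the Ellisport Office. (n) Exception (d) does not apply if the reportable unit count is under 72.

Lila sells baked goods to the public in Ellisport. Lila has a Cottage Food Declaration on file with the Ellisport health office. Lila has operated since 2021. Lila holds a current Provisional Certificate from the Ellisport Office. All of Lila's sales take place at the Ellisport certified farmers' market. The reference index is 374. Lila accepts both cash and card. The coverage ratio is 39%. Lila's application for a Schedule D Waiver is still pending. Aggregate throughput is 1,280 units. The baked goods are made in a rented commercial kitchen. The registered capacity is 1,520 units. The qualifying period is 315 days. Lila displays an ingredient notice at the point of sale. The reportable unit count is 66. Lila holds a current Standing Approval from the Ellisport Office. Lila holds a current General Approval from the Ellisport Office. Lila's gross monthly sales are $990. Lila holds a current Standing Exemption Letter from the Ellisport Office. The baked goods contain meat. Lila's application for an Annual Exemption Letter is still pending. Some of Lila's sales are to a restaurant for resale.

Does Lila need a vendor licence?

No — exception (a) applies; Lila is not required to hold a vendor licence.

Exception (a): a Cottage Food Declaration is on file; gross monthly sales are $990, below the $1,010 limit — every condition holds. As to paragraphs (e)–(k): (e) applies (the registered capacity is 1,520 units, meeting the 1,390 units threshold), but is itself disapplied by (f): (f) applies — the qualifying period is 315 days, below the 335 days limit. (g) would limit (f) — the baked goods contain meat — but (h) sets (g) aside: (h) operates against (g): a current Standing Approval is held. (i) is triggered (the coverage ratio is 39%, meeting the 34% threshold), but yields to (j): (j) operates against (i): a current Standing Exemption Letter is held. (k), which would lift (j), is not triggered — the reference index is 374, short of 398. So (a) applies.
Exception (b) fails — the baked goods are made in a commercial kitchen, not a home kitchen.
Exception (c) fails — there is no Schedule D Waiver in force.
Exception (d): an ingredient notice is displayed; a current Provisional Certificate is held; a current General Approval is held — every condition holds. However, paragraph (n) must be considered: (n) is triggered — the reportable unit count is 66, under the 72 limit. So (d) is unavailable.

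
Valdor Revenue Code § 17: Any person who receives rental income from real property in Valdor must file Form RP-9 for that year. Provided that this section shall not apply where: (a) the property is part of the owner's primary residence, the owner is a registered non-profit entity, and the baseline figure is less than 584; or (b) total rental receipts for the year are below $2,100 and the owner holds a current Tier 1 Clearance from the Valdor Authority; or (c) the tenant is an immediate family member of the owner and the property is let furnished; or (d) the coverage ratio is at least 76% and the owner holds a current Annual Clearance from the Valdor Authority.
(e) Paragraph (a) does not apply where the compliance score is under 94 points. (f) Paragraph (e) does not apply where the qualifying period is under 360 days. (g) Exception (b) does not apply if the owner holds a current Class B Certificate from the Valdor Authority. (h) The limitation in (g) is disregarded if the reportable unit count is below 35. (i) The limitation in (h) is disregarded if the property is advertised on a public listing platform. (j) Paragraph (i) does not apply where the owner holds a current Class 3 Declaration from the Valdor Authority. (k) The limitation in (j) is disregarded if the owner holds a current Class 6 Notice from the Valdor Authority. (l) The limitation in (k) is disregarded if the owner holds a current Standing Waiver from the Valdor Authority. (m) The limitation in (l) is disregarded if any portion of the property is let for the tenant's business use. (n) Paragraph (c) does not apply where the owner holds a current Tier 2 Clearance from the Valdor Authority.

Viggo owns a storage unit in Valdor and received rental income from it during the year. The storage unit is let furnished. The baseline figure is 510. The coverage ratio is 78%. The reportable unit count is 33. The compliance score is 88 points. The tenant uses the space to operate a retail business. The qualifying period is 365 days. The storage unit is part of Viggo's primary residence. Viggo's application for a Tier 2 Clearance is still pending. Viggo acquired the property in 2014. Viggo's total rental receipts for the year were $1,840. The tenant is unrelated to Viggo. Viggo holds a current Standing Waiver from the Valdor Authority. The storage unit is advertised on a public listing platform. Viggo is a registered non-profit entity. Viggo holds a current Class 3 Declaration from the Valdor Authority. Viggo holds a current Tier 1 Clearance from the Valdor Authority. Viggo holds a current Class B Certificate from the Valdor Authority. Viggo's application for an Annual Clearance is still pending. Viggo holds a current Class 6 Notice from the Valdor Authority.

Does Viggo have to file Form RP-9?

All of (a)'s requirements are met (the storage unit is part of the primary residence; Viggo is a registered non-profit; the baseline figure is 510, less than the 584 limit). However, paragraphs (e)–(f) must be considered: (e) operates — the compliance score is 88 points, under the 94 points limit. (f) does not operate here (the qualifying period is 365 days, not under 360 days), so (e) stands. So (a) is unavailable.
Exception (b)'s conditions are all satisfied: total rental receipts for the year are $1,840, below the $2,100 limit; a current Tier 1 Clearance is held. But: (g) operates against (b): a current Class B Certificate is held. (h) would limit (g) — the reportable unit count is 33, below the 35 limit — but (i) sets (h) aside: (i) is engaged — the property is publicly advertised. (j) is engaged (a current Class 3 Declaration is held), but is displaced by (k): (k) operates against (j): a current Class 6 Notice is held. (l) applies (a current Standing Waiver is held), but yields to (m): (m) operates against (l): the space is let for business use. Exception (b) does not apply.
Exception (c) fails — the tenant is unrelated to the owner.
Exception (d) requires that the owner holds a current Annual Clearance from the Valdor Authority; but the Annual Clearance is not current, so (d) is unavailable.
Every exception is unavailable, so the rule governs.

Yes — Viggo must file Form RP-9.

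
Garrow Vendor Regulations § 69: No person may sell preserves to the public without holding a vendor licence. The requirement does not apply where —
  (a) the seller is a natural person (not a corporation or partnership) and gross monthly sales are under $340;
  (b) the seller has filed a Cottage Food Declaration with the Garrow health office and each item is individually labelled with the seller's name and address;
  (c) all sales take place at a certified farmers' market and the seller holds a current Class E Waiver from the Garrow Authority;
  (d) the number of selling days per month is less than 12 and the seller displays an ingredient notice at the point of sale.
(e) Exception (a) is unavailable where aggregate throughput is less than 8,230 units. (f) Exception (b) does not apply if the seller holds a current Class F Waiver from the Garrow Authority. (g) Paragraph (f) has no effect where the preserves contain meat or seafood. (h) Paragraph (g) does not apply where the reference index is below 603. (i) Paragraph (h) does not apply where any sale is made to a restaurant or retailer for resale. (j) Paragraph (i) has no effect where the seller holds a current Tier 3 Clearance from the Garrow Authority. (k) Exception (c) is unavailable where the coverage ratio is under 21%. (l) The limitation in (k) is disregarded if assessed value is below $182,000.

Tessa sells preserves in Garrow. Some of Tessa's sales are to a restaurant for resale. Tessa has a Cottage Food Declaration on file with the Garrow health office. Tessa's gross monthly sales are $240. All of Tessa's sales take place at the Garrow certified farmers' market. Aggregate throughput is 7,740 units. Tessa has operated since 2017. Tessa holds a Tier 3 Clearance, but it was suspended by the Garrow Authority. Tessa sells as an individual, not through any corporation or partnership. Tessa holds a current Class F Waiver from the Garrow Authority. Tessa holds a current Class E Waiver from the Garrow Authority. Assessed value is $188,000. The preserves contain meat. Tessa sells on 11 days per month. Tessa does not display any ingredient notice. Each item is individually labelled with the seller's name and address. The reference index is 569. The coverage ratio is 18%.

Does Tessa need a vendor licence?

Exception (a): the seller is a natural person; gross monthly sales are $240, under the $340 limit — every condition holds. But applying paragraph (e): (e) applies — aggregate throughput is 7,740 units, less than the 8,230 units limit. Exception (a) does not apply.
Exception (b) is satisfied on its face — a Cottage Food Declaration is on file; items are individually labelled. Applying paragraphs (f)–(j): (f) would limit (b) — a current Class F Waiver is held — but (g) sets (f) aside: (g) operates against (f): the preserves contain meat. (h) applies (the reference index is 569, below the 603 limit), but is displaced by (i): (i) is engaged — some sales are to a restaurant for resale. (j) is not triggered (no current Tier 3 Clearance is held), so (i) stands. So (b) applies.
Exception (c)'s conditions are all satisfied: all sales are at a certified farmers' market; a current Class E Waiver is held. Turning to paragraphs (k)–(l): (k) operates against (c): the coverage ratio is 18%, under the 21% limit. (l) is not engaged (assessed value is $188,000, not below $182,000), so (k) stands. Exception (c) does not apply.
Exception (d) requires that the seller displays an ingredient notice at the point of sale; but no ingredient notice is displayed, so (d) is unavailable.

No — exception (b) applies; Tessa is not required to hold a vendor licence.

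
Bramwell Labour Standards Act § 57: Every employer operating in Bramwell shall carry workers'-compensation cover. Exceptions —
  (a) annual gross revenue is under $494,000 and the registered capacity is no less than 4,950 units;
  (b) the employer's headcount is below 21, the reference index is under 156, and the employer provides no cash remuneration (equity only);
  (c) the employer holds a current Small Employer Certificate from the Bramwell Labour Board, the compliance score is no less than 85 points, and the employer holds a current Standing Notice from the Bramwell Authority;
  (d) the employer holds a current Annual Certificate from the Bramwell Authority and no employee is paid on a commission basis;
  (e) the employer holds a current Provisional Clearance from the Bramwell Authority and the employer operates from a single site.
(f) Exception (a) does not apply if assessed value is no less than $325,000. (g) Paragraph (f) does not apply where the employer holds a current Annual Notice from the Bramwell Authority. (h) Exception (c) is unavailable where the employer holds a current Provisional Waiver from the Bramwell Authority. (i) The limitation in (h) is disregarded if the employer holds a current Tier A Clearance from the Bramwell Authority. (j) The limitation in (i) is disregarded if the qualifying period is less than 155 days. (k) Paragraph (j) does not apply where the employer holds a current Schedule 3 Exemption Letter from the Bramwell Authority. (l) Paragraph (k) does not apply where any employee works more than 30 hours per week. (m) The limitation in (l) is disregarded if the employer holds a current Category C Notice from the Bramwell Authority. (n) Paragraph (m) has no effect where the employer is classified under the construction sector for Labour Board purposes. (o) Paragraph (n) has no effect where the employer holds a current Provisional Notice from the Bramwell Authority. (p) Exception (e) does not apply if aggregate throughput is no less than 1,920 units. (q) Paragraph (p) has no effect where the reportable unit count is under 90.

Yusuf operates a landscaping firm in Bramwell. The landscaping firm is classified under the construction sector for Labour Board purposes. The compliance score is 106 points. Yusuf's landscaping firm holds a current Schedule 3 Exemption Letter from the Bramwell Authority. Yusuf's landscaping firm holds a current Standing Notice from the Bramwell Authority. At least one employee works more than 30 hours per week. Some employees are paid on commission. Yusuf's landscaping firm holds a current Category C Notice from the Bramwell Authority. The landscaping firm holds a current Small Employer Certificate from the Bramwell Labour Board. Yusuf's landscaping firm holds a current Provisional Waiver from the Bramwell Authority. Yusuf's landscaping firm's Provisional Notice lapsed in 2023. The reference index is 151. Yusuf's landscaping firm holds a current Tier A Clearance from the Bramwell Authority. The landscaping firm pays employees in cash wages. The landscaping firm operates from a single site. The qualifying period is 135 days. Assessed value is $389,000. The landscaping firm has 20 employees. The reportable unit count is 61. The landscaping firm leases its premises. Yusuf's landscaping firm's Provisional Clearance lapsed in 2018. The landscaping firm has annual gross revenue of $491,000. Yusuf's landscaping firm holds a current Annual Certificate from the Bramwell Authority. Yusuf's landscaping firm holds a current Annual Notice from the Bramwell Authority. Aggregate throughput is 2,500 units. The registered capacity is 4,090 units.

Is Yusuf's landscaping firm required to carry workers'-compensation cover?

Yes — Yusuf's landscaping firm must carry workers'-compensation cover.

Exception (a) does not apply: the registered capacity is 4,090 units, short of 4,950 units.
Exception (b) requires that the employer provides no cash remuneration (equity only); but employees are paid cash wages, so (b) is unavailable.
Exception (c)'s conditions are all satisfied: a current Small Employer Certificate is held; the compliance score is 106 points, meeting the 85 points threshold; a current Standing Notice is held. However, paragraphs (h)–(o) must be considered: (h) is engaged — a current Provisional Waiver is held. (i) would limit (h) — a current Tier A Clearance is held — but (j) sets (i) aside: (j) operates against (i): the qualifying period is 135 days, less than the 155 days limit. (k) would limit (j) — a current Schedule 3 Exemption Letter is held — but (l) sets (k) aside: (l) operates against (k): at least one employee exceeds 30 hours/week. (m) is engaged (a current Category C Notice is held), but is displaced by (n): (n) operates against (m): the landscaping firm is classified under the construction sector. (o), which would lift (n), is not engaged — there is no Provisional Notice in force. (c) is therefore removed.
Exception (d) does not apply: some employees are paid on commission.
Exception (e) fails — no current Provisional Clearance is held.
No exception displaces § 57.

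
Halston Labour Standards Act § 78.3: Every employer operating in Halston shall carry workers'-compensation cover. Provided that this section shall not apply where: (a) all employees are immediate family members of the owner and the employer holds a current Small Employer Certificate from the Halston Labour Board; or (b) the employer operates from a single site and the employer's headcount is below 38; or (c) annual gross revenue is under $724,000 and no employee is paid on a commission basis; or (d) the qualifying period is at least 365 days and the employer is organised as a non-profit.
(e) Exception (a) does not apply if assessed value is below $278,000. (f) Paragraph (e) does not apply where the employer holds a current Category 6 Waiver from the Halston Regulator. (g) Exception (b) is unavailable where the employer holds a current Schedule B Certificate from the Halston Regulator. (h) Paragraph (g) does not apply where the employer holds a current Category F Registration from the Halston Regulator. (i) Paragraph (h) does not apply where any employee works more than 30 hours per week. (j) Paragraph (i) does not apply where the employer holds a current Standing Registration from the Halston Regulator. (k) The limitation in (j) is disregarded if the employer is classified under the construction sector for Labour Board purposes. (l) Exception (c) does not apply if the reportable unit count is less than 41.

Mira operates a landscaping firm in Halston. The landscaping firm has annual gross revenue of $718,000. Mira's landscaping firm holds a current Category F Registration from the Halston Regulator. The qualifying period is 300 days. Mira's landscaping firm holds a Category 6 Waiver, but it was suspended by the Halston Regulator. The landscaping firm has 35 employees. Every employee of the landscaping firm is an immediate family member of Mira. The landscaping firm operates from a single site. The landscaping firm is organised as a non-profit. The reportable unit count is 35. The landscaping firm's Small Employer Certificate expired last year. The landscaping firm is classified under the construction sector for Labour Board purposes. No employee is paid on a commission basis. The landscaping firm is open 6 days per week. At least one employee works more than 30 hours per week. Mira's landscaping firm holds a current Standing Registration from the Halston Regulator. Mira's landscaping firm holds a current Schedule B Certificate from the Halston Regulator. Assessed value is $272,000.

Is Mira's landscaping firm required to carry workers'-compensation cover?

Yes — Mira's landscaping firm must carry workers'-compensation cover.

Exception (a) fails — the Small Employer Certificate has expired.
Exception (b) is satisfied on its face — the employer operates from a single site; the employer's headcount is 35, below the 38 limit. Turning to paragraphs (g)–(k): (g) operates against (b): a current Schedule B Certificate is held. (h) would limit (g) — a current Category F Registration is held — but (i) sets (h) aside: (i) operates against (h): at least one employee exceeds 30 hours/week. (j) is engaged (a current Standing Registration is held), but is displaced by (k): (k) is engaged — the landscaping firm is classified under the construction sector. (b) is therefore removed.
Exception (c): annual gross revenue is $718,000, under the $724,000 limit; no employee is paid on commission — every condition holds. But: (l) operates — the reportable unit count is 35, less than the 41 limit. Exception (c) does not apply.
Exception (d) requires that the qualifying period is at least 365 days; but the qualifying period is 300 days, short of 365 days, so (d) is unavailable.
No exception is made out. Mira's landscaping firm falls within the general rule.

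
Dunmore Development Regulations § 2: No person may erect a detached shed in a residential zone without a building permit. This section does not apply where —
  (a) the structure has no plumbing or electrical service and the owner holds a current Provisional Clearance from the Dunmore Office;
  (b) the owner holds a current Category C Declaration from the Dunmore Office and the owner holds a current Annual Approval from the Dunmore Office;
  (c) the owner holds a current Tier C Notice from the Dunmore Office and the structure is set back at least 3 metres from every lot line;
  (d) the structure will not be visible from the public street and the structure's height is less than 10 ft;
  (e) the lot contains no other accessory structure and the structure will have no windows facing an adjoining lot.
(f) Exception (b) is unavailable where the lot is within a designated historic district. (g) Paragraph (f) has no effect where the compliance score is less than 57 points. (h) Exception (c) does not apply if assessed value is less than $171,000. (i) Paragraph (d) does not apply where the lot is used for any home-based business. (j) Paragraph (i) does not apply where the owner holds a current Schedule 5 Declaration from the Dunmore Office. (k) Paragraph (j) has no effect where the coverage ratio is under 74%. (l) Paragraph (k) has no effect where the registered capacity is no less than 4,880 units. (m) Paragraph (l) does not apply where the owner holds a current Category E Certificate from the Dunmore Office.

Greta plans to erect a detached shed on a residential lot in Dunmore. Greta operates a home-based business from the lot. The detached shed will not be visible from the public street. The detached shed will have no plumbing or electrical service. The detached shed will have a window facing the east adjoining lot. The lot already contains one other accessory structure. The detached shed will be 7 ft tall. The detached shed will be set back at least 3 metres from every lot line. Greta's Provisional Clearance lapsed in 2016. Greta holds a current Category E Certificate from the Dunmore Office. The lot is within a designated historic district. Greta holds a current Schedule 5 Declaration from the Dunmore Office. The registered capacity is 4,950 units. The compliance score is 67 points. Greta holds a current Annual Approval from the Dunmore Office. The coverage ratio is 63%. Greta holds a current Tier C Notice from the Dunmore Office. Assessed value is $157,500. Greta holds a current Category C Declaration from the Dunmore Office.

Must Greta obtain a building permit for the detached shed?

Yes — Greta must obtain a building permit.

Exception (a) fails — the Provisional Clearance is not current.
Exception (b) is satisfied on its face — a current Category C Declaration is held; a current Annual Approval is held. However, paragraphs (f)–(g) must be considered: (f) operates against (b): the lot is in a historic district. (g) is not engaged (the compliance score is 67 points, not less than 57 points), so (f) stands. So (b) is unavailable.
All of (c)'s requirements are met (a current Tier C Notice is held; the setback is at least 3 m on every side). But: (h) is triggered — assessed value is $157,500, less than the $171,000 limit. So (c) is unavailable.
Exception (d) is satisfied on its face — the structure will not be visible from the street; the structure's height is 7 ft, less than the 10 ft limit. Turning to paragraphs (i)–(m): (i) is engaged — a home-based business operates on the lot. (j) is engaged (a current Schedule 5 Declaration is held), but is displaced by (k): (k) operates against (j): the coverage ratio is 63%, under the 74% limit. (l) would limit (k) — the registered capacity is 4,950 units, meeting the 4,880 units threshold — but (m) sets (l) aside: (m) operates against (l): a current Category E Certificate is held. So (d) is unavailable.
Exception (e) requires that the lot contains no other accessory structure; but the lot already has another accessory structure, so (e) is unavailable.
No exception displaces § 2.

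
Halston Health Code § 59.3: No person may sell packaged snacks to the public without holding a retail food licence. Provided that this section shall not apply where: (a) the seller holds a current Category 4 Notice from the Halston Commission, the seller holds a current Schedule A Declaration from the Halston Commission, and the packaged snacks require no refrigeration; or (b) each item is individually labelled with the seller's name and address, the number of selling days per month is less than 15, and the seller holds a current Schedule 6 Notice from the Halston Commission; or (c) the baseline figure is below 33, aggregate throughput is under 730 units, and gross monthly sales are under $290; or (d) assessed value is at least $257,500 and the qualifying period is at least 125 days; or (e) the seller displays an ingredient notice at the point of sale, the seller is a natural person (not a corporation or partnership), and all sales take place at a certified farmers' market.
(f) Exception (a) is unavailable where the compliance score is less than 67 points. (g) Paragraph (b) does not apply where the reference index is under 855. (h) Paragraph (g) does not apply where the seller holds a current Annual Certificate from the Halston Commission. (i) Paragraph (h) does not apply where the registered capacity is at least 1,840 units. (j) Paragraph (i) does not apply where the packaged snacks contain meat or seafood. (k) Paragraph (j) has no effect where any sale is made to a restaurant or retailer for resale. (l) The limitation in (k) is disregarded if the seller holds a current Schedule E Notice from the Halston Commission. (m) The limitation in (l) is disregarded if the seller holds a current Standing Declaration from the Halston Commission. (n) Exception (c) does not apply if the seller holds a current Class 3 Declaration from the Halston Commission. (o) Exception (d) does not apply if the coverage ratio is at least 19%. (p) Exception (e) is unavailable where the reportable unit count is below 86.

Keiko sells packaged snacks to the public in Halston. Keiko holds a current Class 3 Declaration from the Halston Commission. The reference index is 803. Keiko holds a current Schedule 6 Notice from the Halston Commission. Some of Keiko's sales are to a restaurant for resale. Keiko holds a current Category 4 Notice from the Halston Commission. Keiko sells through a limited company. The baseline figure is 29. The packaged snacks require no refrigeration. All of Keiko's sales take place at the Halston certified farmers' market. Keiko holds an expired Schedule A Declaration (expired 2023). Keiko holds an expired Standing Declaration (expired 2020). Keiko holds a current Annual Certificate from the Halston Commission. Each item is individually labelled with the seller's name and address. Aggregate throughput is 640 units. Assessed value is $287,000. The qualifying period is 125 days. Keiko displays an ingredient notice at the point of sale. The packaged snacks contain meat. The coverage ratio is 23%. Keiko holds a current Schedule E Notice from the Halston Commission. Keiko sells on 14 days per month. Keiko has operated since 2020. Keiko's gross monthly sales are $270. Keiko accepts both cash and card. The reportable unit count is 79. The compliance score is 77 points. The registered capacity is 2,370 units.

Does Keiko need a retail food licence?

No — exception (b) applies; Keiko is not required to hold a retail food licence.

Exception (a) does not apply: there is no Schedule A Declaration in force.
Exception (b): items are individually labelled; the number of selling days per month is 14, less than the 15 limit; a current Schedule 6 Notice is held — every condition holds. As to paragraphs (g)–(m): (g) is engaged (the reference index is 803, under the 855 limit), but is itself disapplied by (h): (h) operates against (g): a current Annual Certificate is held. (i) applies (the registered capacity is 2,370 units, meeting the 1,840 units threshold), but is itself disapplied by (j): (j) operates against (i): the packaged snacks contain meat. (k) would limit (j) — some sales are to a restaurant for resale — but (l) sets (k) aside: (l) operates against (k): a current Schedule E Notice is held. (m) does not operate here (there is no Standing Declaration in force), so (l) stands. Exception (b) stands.
Exception (c): the baseline figure is 29, below the 33 limit; aggregate throughput is 640 units, under the 730 units limit; gross monthly sales are $270, under the $290 limit — every condition holds. But applying paragraph (n): (n) applies — a current Class 3 Declaration is held. So (c) is unavailable.
Exception (d) is satisfied on its face — assessed value is $287,000, meeting the $257,500 threshold; the qualifying period is 125 days, meeting the 125 days threshold. However, paragraph (o) must be considered: (o) operates against (d): the coverage ratio is 23%, meeting the 19% threshold. So (d) is unavailable.
Exception (e) fails — the seller operates through a limited company.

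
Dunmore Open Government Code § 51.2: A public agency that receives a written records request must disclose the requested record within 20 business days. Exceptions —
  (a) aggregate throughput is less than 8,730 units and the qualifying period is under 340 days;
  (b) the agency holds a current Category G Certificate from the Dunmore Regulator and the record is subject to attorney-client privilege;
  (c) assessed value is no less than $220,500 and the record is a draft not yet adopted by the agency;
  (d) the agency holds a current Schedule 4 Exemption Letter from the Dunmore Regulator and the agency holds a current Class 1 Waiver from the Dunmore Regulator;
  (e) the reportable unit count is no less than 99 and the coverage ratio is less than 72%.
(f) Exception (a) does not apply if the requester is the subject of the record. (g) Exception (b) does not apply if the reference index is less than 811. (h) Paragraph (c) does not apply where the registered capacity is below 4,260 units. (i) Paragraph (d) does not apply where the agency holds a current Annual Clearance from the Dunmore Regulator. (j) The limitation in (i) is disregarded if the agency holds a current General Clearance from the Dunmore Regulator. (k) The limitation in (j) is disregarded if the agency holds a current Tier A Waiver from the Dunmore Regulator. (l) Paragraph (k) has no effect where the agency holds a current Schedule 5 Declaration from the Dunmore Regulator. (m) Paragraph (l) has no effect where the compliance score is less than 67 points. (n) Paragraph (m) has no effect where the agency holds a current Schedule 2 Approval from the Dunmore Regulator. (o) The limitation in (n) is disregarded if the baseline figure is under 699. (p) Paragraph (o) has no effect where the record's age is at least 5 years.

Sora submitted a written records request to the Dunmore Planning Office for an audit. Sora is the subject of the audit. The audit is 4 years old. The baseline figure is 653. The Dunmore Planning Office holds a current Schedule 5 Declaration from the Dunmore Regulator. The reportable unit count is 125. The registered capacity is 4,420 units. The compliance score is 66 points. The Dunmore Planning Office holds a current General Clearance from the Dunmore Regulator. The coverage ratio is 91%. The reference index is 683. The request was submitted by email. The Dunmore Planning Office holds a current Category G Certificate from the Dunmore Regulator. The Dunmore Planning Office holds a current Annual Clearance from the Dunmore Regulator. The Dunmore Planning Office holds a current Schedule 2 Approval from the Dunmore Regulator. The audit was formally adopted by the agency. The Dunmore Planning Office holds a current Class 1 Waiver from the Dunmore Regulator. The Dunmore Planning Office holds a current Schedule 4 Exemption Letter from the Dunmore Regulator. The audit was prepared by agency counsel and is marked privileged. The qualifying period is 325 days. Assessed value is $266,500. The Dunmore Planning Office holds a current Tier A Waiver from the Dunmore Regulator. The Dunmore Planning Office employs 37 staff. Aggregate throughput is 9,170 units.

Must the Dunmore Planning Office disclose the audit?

Exception (a) fails — aggregate throughput is 9,170 units, not less than 8,730 units.
All of (b)'s requirements are met (a current Category G Certificate is held; the audit is privileged). But applying paragraph (g): (g) operates against (b): the reference index is 683, less than the 811 limit. (b) is therefore removed.
Exception (c) requires that the record is a draft not yet adopted by the agency; but the audit has been formally adopted, so (c) is unavailable.
All of (d)'s requirements are met (a current Schedule 4 Exemption Letter is held; a current Class 1 Waiver is held). But: (i) operates — a current Annual Clearance is held. (j) operates (a current General Clearance is held), but yields to (k): (k) operates against (j): a current Tier A Waiver is held. (l) applies (a current Schedule 5 Declaration is held), but yields to (m): (m) is engaged — the compliance score is 66 points, less than the 67 points limit. (n) is triggered (a current Schedule 2 Approval is held), but is overridden by (o): (o) operates — the baseline figure is 653, under the 699 limit. (p) does not operate here (the record's age is 4 years, short of 5 years), so (o) stands. (d) is therefore removed.
Exception (e) does not apply: the coverage ratio is 91%, not less than 72%.
No exception is made out. the Dunmore Planning Office falls within the general rule.

Yes — the Dunmore Planning Office must disclose the audit.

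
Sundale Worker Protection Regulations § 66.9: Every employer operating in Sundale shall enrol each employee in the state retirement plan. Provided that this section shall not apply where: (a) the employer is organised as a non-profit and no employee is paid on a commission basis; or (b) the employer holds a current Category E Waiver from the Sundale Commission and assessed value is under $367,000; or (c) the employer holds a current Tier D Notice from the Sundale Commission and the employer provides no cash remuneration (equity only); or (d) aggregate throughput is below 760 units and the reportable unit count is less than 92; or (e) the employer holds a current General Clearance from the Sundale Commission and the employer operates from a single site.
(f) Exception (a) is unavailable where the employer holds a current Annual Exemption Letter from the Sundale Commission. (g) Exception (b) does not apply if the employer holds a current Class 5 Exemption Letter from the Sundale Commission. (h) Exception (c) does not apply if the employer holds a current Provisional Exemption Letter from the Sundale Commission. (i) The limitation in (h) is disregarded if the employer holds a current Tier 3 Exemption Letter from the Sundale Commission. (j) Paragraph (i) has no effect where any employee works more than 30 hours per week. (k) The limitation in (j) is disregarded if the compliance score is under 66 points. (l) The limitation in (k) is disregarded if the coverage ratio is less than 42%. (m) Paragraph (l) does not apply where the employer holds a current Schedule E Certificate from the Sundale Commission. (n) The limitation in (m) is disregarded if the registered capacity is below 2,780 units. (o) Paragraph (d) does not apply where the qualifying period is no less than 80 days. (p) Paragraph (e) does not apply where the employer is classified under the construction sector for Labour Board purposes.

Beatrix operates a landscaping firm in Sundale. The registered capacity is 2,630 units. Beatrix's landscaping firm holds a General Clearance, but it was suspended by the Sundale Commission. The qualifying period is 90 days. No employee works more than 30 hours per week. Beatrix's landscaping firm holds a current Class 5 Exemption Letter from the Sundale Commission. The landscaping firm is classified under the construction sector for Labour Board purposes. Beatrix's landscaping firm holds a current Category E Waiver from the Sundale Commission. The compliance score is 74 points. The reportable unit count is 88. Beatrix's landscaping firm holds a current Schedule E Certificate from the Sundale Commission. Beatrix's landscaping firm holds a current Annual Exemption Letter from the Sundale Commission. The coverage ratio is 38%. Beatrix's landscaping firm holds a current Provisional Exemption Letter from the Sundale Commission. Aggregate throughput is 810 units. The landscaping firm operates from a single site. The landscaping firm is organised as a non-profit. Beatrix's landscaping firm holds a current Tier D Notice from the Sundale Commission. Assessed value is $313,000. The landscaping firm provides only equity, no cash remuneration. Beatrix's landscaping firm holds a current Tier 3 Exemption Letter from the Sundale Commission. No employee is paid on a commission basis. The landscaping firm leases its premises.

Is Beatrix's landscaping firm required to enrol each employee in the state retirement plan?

No — exception (c) applies; Beatrix's landscaping firm is not required to enrol each employee in the state retirement plan.

Exception (a) is satisfied on its face — the employer is a non-profit; no employee is paid on commission. But applying paragraph (f): (f) is engaged — a current Annual Exemption Letter is held. So (a) is unavailable.
Exception (b) is satisfied on its face — a current Category E Waiver is held; assessed value is $313,000, under the $367,000 limit. But applying paragraph (g): (g) applies — a current Class 5 Exemption Letter is held. (b) is therefore removed.
Exception (c): a current Tier D Notice is held; remuneration is equity-only — every condition holds. Applying paragraphs (h)–(n): (h) applies (a current Provisional Exemption Letter is held), but is overridden by (i): (i) is triggered — a current Tier 3 Exemption Letter is held. (j) is not engaged (no employee exceeds 30 hours/week), so (i) stands. Exception (c) stands.
Exception (d) requires that aggregate throughput is below 760 units; but aggregate throughput is 810 units, not below 760 units, so (d) is unavailable.
Exception (e) does not apply: there is no General Clearance in force.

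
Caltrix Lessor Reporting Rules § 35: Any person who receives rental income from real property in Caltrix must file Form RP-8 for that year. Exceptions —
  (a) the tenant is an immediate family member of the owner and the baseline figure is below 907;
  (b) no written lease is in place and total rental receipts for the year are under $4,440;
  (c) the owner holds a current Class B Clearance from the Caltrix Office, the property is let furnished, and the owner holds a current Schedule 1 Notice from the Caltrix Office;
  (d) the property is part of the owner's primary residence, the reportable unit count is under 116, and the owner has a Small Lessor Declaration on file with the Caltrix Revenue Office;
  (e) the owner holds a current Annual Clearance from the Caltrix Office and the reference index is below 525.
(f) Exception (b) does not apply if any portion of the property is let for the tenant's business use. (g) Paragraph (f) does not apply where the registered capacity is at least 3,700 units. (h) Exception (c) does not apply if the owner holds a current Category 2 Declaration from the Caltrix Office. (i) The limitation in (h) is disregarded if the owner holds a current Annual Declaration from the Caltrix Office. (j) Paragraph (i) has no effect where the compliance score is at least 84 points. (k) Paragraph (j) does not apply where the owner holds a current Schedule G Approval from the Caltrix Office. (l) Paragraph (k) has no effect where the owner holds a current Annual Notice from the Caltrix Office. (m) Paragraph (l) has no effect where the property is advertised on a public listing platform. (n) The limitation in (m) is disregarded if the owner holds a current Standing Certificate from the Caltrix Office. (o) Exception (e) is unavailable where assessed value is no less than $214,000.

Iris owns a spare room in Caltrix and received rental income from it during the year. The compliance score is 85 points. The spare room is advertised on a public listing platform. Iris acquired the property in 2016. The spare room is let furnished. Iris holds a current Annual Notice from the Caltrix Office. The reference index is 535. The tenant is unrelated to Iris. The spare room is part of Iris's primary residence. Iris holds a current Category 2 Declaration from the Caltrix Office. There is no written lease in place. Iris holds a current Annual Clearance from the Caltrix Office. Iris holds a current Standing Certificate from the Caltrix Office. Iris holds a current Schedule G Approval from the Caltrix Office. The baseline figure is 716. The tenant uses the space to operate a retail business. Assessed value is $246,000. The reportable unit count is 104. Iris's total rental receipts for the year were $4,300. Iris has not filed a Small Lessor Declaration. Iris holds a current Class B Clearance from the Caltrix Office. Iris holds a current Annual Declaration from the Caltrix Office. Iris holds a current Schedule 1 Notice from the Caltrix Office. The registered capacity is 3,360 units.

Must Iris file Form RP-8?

Exception (a) requires that the tenant is an immediate family member of the owner; but the tenant is unrelated to the owner, so (a) is unavailable.
Exception (b)'s conditions are all satisfied: there is no written lease; total rental receipts for the year are $4,300, under the $4,440 limit. But: (f) operates against (b): the space is let for business use. (g), which would lift (f), does not operate here — the registered capacity is 3,360 units, short of 3,700 units. So (b) is unavailable.
All of (c)'s requirements are met (a current Class B Clearance is held; the property is let furnished; a current Schedule 1 Notice is held). However, paragraphs (h)–(n) must be considered: (h) operates against (c): a current Category 2 Declaration is held. (i) is engaged (a current Annual Declaration is held), but is displaced by (j): (j) applies — the compliance score is 85 points, meeting the 84 points threshold. (k) would limit (j) — a current Schedule G Approval is held — but (l) sets (k) aside: (l) operates against (k): a current Annual Notice is held. (m) applies (the property is publicly advertised), but is displaced by (n): (n) operates against (m): a current Standing Certificate is held. Exception (c) does not apply.
Exception (d) fails — no Small Lessor Declaration is on file.
Exception (e) requires that the reference index is below 525; but the reference index is 535, not below 525, so (e) is unavailable.
No exception displaces § 35.

Yes — Iris must file Form RP-8.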